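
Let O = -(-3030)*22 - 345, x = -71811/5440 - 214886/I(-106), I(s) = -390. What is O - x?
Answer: 2791058609/42432 ≈ 65777.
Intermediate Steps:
x = 22819471/42432 (x = -71811/5440 - 214886/(-390) = -71811*1/5440 - 214886*(-1/390) = -71811/5440 + 107443/195 = 22819471/42432 ≈ 537.79)
O = 66315 (O = -303*(-220) - 345 = 66660 - 345 = 66315)
O - x = 66315 - 1*22819471/42432 = 66315 - 22819471/42432 = 2791058609/42432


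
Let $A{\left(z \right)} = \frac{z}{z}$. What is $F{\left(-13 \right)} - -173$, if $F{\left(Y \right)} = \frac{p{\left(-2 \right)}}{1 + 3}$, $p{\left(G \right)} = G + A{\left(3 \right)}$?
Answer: $\frac{691}{4} \approx 172.75$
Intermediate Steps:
$A{\left(z \right)} = 1$
$p{\left(G \right)} = 1 + G$ ($p{\left(G \right)} = G + 1 = 1 + G$)
$F{\left(Y \right)} = - \frac{1}{4}$ ($F{\left(Y \right)} = \frac{1 - 2}{1 + 3} = - \frac{1}{4}$)
$F{\left(-13 \right)} - -173 = - \frac{1}{4} - -173 = - \frac{1}{4} + 173 = \frac{691}{4}$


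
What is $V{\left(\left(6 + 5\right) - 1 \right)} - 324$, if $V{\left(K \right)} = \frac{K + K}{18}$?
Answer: $- \frac{2906}{9} \approx -322.89$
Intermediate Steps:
$V{\left(K \right)} = \frac{K}{9}$ ($V{\left(K \right)} = 2 K \frac{1}{18} = \frac{K}{9}$)
$V{\left(\left(6 + 5\right) - 1 \right)} - 324 = \frac{\left(6 + 5\right) - 1}{9} - 324 = \frac{11 - 1}{9} - 324 = \frac{1}{9} \cdot 10 - 324 = \frac{10}{9} - 324 = - \frac{2906}{9}$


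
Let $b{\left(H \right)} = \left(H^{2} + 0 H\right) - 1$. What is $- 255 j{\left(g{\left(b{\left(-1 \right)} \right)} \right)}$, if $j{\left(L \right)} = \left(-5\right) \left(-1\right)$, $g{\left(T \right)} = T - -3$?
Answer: $-1275$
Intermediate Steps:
$b{\left(H \right)} = -1 + H^{2}$ ($b{\left(H \right)} = \left(H^{2} + 0\right) - 1 = H^{2} - 1 = -1 + H^{2}$)
$g{\left(T \right)} = 3 + T$ ($g{\left(T \right)} = T + 3 = 3 + T$)
$j{\left(L \right)} = 5$
$- 255 j{\left(g{\left(b{\left(-1 \right)} \right)} \right)} = \left(-255\right) 5 = -1275$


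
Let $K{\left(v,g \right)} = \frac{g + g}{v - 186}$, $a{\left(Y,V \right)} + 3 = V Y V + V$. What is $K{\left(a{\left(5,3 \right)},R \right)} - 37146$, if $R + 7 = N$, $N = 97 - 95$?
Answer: $- \frac{5237576}{141} \approx -37146.0$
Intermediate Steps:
$N = 2$ ($N = 97 - 95 = 2$)
$R = -5$ ($R = -7 + 2 = -5$)
$a{\left(Y,V \right)} = -3 + V + Y V^{2}$ ($a{\left(Y,V \right)} = -3 + \left(V Y V + V\right) = -3 + \left(Y V^{2} + V\right) = -3 + \left(V + Y V^{2}\right) = -3 + V + Y V^{2}$)
$K{\left(v,g \right)} = \frac{2 g}{-186 + v}$
$K{\left(a{\left(5,3 \right)},R \right)} - 37146 = 2 \left(-5\right) \frac{1}{-186 + \left(-3 + 3 + 5 \cdot 3^{2}\right)} - 37146 = 2 \left(-5\right) \frac{1}{-186 + \left(-3 + 3 + 5 \cdot 9\right)} - 37146 = 2 \left(-5\right) \frac{1}{-186 + \left(-3 + 3 + 45\right)} - 37146 = 2 \left(-5\right) \frac{1}{-186 + 45} - 37146 = 2 \left(-5\right) \frac{1}{-141} - 37146 = 2 \left(-5\right) \left(- \frac{1}{141}\right) - 37146 = \frac{10}{141} - 37146 = - \frac{5237576}{141}$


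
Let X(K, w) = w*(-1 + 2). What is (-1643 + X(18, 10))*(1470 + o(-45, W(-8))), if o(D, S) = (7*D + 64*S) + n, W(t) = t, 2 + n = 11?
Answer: -1064716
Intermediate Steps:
n = 9 (n = -2 + 11 = 9)
o(D, S) = 9 + 7*D + 64*S (o(D, S) = (7*D + 64*S) + 9 = 9 + 7*D + 64*S)
X(K, w) = w (X(K, w) = w*1 = w)
(-1643 + X(18, 10))*(1470 + o(-45, W(-8))) = (-1643 + 10)*(1470 + (9 + 7*(-45) + 64*(-8))) = -1633*(1470 + (9 - 315 - 512)) = -1633*(1470 - 818) = -1633*652 = -1064716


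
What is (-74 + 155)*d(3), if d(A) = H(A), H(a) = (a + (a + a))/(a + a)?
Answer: 243/2 ≈ 121.50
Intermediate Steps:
H(a) = 3/2 (H(a) = (a + 2*a)/((2*a)) = (3*a)*(1/(2*a)) = 3/2)
d(A) = 3/2
(-74 + 155)*d(3) = (-74 + 155)*(3/2) = 81*(3/2) = 243/2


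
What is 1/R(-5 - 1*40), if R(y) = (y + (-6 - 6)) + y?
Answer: -1/102 ≈ -0.0098039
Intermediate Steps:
R(y) = -12 + 2*y (R(y) = (y - 12) + y = (-12 + y) + y = -12 + 2*y)
1/R(-5 - 1*40) = 1/(-12 + 2*(-5 - 1*40)) = 1/(-12 + 2*(-5 - 40)) = 1/(-12 + 2*(-45)) = 1/(-12 - 90) = 1/(-102) = -1/102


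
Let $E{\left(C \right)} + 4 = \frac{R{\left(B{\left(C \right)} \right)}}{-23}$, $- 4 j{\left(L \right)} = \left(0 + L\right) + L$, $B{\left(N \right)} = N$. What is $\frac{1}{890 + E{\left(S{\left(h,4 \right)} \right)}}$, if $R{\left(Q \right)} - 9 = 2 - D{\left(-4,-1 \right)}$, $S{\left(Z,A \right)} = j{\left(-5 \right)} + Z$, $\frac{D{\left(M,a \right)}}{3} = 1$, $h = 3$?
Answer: $\frac{23}{20370} \approx 0.0011291$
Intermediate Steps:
$D{\left(M,a \right)} = 3$ ($D{\left(M,a \right)} = 3 \cdot 1 = 3$)
$j{\left(L \right)} = - \frac{L}{2}$ ($j{\left(L \right)} = - \frac{\left(0 + L\right) + L}{4} = - \frac{L + L}{4} = - \frac{2 L}{4} = - \frac{L}{2}$)
$S{\left(Z,A \right)} = \frac{5}{2} + Z$ ($S{\left(Z,A \right)} = \left(- \frac{1}{2}\right) \left(-5\right) + Z = \frac{5}{2} + Z$)
$R{\left(Q \right)} = 8$ ($R{\left(Q \right)} = 9 + \left(2 - 3\right) = 9 - 1 = 8$)
$E{\left(C \right)} = - \frac{100}{23}$ ($E{\left(C \right)} = -4 + \frac{8}{-23} = -4 + 8 \left(- \frac{1}{23}\right) = -4 - \frac{8}{23} = - \frac{100}{23}$)
$\frac{1}{890 + E{\left(S{\left(h,4 \right)} \right)}} = \frac{1}{890 - \frac{100}{23}} = \frac{1}{\frac{20370}{23}} = \frac{23}{20370}$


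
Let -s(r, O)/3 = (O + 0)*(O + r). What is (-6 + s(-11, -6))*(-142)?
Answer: 44304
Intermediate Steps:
s(r, O) = -3*O*(O + r) (s(r, O) = -3*(O + 0)*(O + r) = -3*O*(O + r))
(-6 + s(-11, -6))*(-142) = (-6 - 3*(-6)*(-6 - 11))*(-142) = (-6 - 3*(-6)*(-17))*(-142) = (-6 - 306)*(-142) = -312*(-142) = 44304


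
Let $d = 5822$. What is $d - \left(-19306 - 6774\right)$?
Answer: $31902$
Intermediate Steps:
$d - \left(-19306 - 6774\right) = 5822 - \left(-19306 - 6774\right) = 5822 - -26080 = 5822 + 26080 = 31902$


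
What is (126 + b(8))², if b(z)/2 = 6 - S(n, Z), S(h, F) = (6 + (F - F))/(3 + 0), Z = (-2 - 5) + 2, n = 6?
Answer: 17956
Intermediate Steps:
Z = -5 (Z = -7 + 2 = -5)
S(h, F) = 2 (S(h, F) = (6 + 0)/3 = 6*(⅓) = 2)
b(z) = 8 (b(z) = 2*(6 - 1*2) = 2*(6 - 2) = 2*4 = 8)
(126 + b(8))² = (126 + 8)² = 134² = 17956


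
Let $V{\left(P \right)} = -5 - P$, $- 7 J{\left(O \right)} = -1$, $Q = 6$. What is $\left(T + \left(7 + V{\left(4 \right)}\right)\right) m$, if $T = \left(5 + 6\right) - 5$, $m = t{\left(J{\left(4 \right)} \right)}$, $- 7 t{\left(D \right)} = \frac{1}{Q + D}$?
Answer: $- \frac{4}{43} \approx -0.093023$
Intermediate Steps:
$J{\left(O \right)} = \frac{1}{7}$ ($J{\left(O \right)} = \left(- \frac{1}{7}\right) \left(-1\right) = \frac{1}{7}$)
$t{\left(D \right)} = - \frac{1}{7 \left(6 + D\right)}$
$m = - \frac{1}{43}$ ($m = - \frac{1}{42 + 7 \cdot \frac{1}{7}} = - \frac{1}{42 + 1} = - \frac{1}{43} \approx -0.023256$)
$T = 6$ ($T = 11 - 5 = 6$)
$\left(T + \left(7 + V{\left(4 \right)}\right)\right) m = \left(6 + \left(7 - 9\right)\right) \left(- \frac{1}{43}\right) = \left(6 - 2\right) \left(- \frac{1}{43}\right) = 4 \left(- \frac{1}{43}\right) = - \frac{4}{43}$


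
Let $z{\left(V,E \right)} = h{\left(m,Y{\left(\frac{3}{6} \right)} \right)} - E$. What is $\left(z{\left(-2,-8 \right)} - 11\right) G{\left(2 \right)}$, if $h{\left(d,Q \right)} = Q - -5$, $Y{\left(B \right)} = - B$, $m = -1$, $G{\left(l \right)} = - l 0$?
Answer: $0$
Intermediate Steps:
$G{\left(l \right)} = 0$
$h{\left(d,Q \right)} = 5 + Q$ ($h{\left(d,Q \right)} = Q + 5 = 5 + Q$)
$z{\left(V,E \right)} = \frac{9}{2} - E$ ($z{\left(V,E \right)} = \left(5 - \frac{3}{6}\right) - E = \left(5 - 3 \cdot \frac{1}{6}\right) - E = \left(5 - \frac{1}{2}\right) - E = \frac{9}{2} - E$)
$\left(z{\left(-2,-8 \right)} - 11\right) G{\left(2 \right)} = \left(\left(\frac{9}{2} - -8\right) - 11\right) 0 = \left(\left(\frac{9}{2} + 8\right) - 11\right) 0 = \left(\frac{25}{2} - 11\right) 0 = \frac{3}{2} \cdot 0 = 0$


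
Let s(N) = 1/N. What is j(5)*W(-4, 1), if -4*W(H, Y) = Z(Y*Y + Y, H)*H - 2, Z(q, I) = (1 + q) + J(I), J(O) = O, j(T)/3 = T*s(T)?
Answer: -3/2 ≈ -1.5000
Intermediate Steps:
j(T) = 3 (j(T) = 3*(T/T) = 3*1 = 3)
Z(q, I) = 1 + I + q (Z(q, I) = (1 + q) + I = 1 + I + q)
W(H, Y) = 1/2 - H*(1 + H + Y + Y**2)/4 (W(H, Y) = -((1 + H + (Y*Y + Y))*H - 2)/4 = -((1 + H + (Y**2 + Y))*H - 2)/4 = -((1 + H + (Y + Y**2))*H - 2)/4 = -((1 + H + Y + Y**2)*H - 2)/4 = -(H*(1 + H + Y + Y**2) - 2)/4 = -(-2 + H*(1 + H + Y + Y**2))/4 = 1/2 - H*(1 + H + Y + Y**2)/4)
j(5)*W(-4, 1) = 3*(1/2 - 1/4*(-4)*(1 - 4 + 1*(1 + 1))) = 3*(1/2 - 1/4*(-4)*(1 - 4 + 1*2)) = 3*(1/2 - 1/4*(-4)*(1 - 4 + 2)) = 3*(1/2 - 1/4*(-4)*(-1)) = 3*(1/2 - 1) = 3*(-1/2) = -3/2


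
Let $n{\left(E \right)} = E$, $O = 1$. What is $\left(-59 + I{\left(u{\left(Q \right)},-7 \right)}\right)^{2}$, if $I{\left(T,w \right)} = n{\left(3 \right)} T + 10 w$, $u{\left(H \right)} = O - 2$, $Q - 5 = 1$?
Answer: $17424$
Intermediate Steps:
$Q = 6$ ($Q = 5 + 1 = 6$)
$u{\left(H \right)} = -1$ ($u{\left(H \right)} = 1 - 2 = -1$)
$I{\left(T,w \right)} = 3 T + 10 w$
$\left(-59 + I{\left(u{\left(Q \right)},-7 \right)}\right)^{2} = \left(-59 + \left(3 \left(-1\right) + 10 \left(-7\right)\right)\right)^{2} = \left(-59 - 73\right)^{2} = \left(-132\right)^{2} = 17424$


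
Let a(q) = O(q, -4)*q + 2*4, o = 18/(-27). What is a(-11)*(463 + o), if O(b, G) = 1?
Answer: -1387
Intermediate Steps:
o = -⅔ (o = 18*(-1/27) = -⅔ ≈ -0.66667)
a(q) = 8 + q (a(q) = 1*q + 2*4 = q + 8 = 8 + q)
a(-11)*(463 + o) = (8 - 11)*(463 - ⅔) = -3*1387/3 = -1387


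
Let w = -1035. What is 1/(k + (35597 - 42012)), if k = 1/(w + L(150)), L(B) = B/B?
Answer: -1034/6633111 ≈ -0.00015588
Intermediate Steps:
L(B) = 1
k = -1/1034 (k = 1/(-1035 + 1) = 1/(-1034) = -1/1034 ≈ -0.00096712)
1/(k + (35597 - 42012)) = 1/(-1/1034 + (35597 - 42012)) = 1/(-1/1034 - 6415) = 1/(-6633111/1034) = -1034/6633111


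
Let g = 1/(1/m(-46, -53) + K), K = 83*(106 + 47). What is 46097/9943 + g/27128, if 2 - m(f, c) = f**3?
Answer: 772880563687479071/166708276892922076 ≈ 4.6361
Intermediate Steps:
m(f, c) = 2 - f**3
K = 12699 (K = 83*153 = 12699)
g = 97338/1236095263 (g = 1/(1/(2 - 1*(-46)**3) + 12699) = 1/(1/(2 - 1*(-97336)) + 12699) = 1/(1/(2 + 97336) + 12699) = 1/(1/97338 + 12699) = 1/(1236095263/97338) = 97338/1236095263 ≈ 7.8746e-5)
46097/9943 + g/27128 = 46097/9943 + (97338/1236095263)/27128 = 46097*(1/9943) + (97338/1236095263)*(1/27128) = 46097/9943 + 48669/16766396147332 = 772880563687479071/166708276892922076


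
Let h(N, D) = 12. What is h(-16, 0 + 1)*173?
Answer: 2076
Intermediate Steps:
h(-16, 0 + 1)*173 = 12*173 = 2076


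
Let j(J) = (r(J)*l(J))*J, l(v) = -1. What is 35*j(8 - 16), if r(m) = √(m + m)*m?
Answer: -8960*I ≈ -8960.0*I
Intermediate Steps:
r(m) = √2*m^(3/2) (r(m) = √(2*m)*m = (√2*√m)*m = √2*m^(3/2))
j(J) = -√2*J^(5/2) (j(J) = ((√2*J^(3/2))*(-1))*J = (-√2*J^(3/2))*J = -√2*J^(5/2))
35*j(8 - 16) = 35*(-√2*(8 - 16)^(5/2)) = 35*(-√2*(-8)^(5/2)) = 35*(-√2*128*I*√2) = 35*(-256*I) = -8960*I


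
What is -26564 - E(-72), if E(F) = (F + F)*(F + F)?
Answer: -47300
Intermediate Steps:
E(F) = 4*F² (E(F) = (2*F)*(2*F) = 4*F²)
-26564 - E(-72) = -26564 - 4*(-72)² = -26564 - 4*5184 = -26564 - 1*20736 = -26564 - 20736 = -47300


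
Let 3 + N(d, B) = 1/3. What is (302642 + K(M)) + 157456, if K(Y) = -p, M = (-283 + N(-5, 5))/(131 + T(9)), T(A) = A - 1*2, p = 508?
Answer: 459590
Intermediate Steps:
N(d, B) = -8/3 (N(d, B) = -3 + 1/3 = -3 + ⅓ = -8/3)
T(A) = -2 + A (T(A) = A - 2 = -2 + A)
M = -857/414 (M = (-283 - 8/3)/(131 + (-2 + 9)) = -857/(3*(131 + 7)) = -857/3/138 = -857/3*1/138 = -857/414 ≈ -2.0700)
K(Y) = -508 (K(Y) = -1*508 = -508)
(302642 + K(M)) + 157456 = (302642 - 508) + 157456 = 302134 + 157456 = 459590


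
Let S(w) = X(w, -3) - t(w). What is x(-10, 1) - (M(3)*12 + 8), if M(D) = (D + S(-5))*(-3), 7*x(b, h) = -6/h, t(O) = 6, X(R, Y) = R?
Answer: -2078/7 ≈ -296.86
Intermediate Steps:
x(b, h) = -6/(7*h) (x(b, h) = (-6/h)/7 = -6/(7*h))
S(w) = -6 + w (S(w) = w - 1*6 = w - 6 = -6 + w)
M(D) = 33 - 3*D (M(D) = (D + (-6 - 5))*(-3) = (D - 11)*(-3) = (-11 + D)*(-3) = 33 - 3*D)
x(-10, 1) - (M(3)*12 + 8) = -6/7/1 - ((33 - 3*3)*12 + 8) = -6/7*1 - ((33 - 9)*12 + 8) = -6/7 - (24*12 + 8) = -6/7 - (288 + 8) = -6/7 - 1*296 = -6/7 - 296 = -2078/7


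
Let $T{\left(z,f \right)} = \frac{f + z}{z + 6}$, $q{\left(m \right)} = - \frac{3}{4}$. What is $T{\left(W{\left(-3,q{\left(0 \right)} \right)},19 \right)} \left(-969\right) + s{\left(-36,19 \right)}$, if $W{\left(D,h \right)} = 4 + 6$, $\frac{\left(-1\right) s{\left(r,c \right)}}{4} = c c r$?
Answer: $\frac{803643}{16} \approx 50228.0$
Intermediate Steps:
$q{\left(m \right)} = - \frac{3}{4}$ ($q{\left(m \right)} = \left(-3\right) \frac{1}{4} = - \frac{3}{4}$)
$s{\left(r,c \right)} = - 4 r c^{2}$ ($s{\left(r,c \right)} = - 4 c c r = - 4 c^{2} r = - 4 r c^{2}$)
$W{\left(D,h \right)} = 10$
$T{\left(z,f \right)} = \frac{f + z}{6 + z}$
$T{\left(W{\left(-3,q{\left(0 \right)} \right)},19 \right)} \left(-969\right) + s{\left(-36,19 \right)} = \frac{19 + 10}{6 + 10} \left(-969\right) - - 144 \cdot 19^{2} = \frac{1}{16} \cdot 29 \left(-969\right) - \left(-144\right) 361 = \frac{1}{16} \cdot 29 \left(-969\right) + 51984 = \frac{29}{16} \left(-969\right) + 51984 = - \frac{28101}{16} + 51984 = \frac{803643}{16}$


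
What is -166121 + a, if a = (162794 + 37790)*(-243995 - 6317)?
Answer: -50208748329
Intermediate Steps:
a = -50208582208 (a = 200584*(-250312) = -50208582208)
-166121 + a = -166121 - 50208582208 = -50208748329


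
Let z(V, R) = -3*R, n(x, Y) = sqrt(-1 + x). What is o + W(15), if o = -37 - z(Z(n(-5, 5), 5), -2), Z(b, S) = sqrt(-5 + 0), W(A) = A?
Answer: -28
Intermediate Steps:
Z(b, S) = I*sqrt(5) (Z(b, S) = sqrt(-5) = I*sqrt(5))
o = -43 (o = -37 - (-3)*(-2) = -37 - 1*6 = -37 - 6 = -43)
o + W(15) = -43 + 15 = -28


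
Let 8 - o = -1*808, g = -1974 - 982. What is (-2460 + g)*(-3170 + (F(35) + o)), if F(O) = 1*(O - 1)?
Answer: 12565120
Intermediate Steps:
g = -2956
o = 816 (o = 8 - (-1)*808 = 8 - 1*(-808) = 8 + 808 = 816)
F(O) = -1 + O (F(O) = 1*(-1 + O) = -1 + O)
(-2460 + g)*(-3170 + (F(35) + o)) = (-2460 - 2956)*(-3170 + ((-1 + 35) + 816)) = -5416*(-3170 + (34 + 816)) = -5416*(-3170 + 850) = -5416*(-2320) = 12565120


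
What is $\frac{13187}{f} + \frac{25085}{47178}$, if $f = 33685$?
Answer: $\frac{1467124511}{1589190930} \approx 0.92319$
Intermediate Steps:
$\frac{13187}{f} + \frac{25085}{47178} = \frac{13187}{33685} + \frac{25085}{47178} = \frac{1467124511}{1589190930}$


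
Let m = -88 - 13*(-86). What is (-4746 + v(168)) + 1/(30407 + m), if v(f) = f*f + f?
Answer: 743359303/31437 ≈ 23646.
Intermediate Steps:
v(f) = f + f² (v(f) = f² + f = f + f²)
m = 1030 (m = -88 + 1118 = 1030)
(-4746 + v(168)) + 1/(30407 + m) = (-4746 + 168*(1 + 168)) + 1/(30407 + 1030) = (-4746 + 168*169) + 1/31437 = (-4746 + 28392) + 1/31437 = 23646 + 1/31437 = 743359303/31437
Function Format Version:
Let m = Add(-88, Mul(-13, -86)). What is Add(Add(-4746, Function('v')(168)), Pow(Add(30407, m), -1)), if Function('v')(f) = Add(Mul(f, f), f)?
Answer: Rational(743359303, 31437) ≈ 23646.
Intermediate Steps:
Function('v')(f) = Add(f, Pow(f, 2)) (Function('v')(f) = Add(Pow(f, 2), f) = Add(f, Pow(f, 2)))
m = 1030 (m = Add(-88, 1118) = 1030)
Add(Add(-4746, Function('v')(168)), Pow(Add(30407, m), -1)) = Add(Add(-4746, Mul(168, Add(1, 168))), Pow(Add(30407, 1030), -1)) = Add(Add(-4746, Mul(168, 169)), Pow(31437, -1)) = Add(Add(-4746, 28392), Rational(1, 31437)) = Add(23646, Rational(1, 31437)) = Rational(743359303, 31437)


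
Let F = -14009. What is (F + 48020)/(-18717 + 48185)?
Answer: 34011/29468 ≈ 1.1542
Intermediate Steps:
(F + 48020)/(-18717 + 48185) = (-14009 + 48020)/(-18717 + 48185) = 34011/29468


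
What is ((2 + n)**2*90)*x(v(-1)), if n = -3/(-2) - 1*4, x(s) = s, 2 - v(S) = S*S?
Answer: 45/2 ≈ 22.500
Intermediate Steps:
v(S) = 2 - S**2 (v(S) = 2 - S*S = 2 - S**2)
n = -5/2 (n = -3*(-1/2) - 4 = 3/2 - 4 = -5/2 ≈ -2.5000)
((2 + n)**2*90)*x(v(-1)) = ((2 - 5/2)**2*90)*(2 - 1*(-1)**2) = ((-1/2)**2*90)*(2 - 1*1) = ((1/4)*90)*(2 - 1) = (45/2)*1 = 45/2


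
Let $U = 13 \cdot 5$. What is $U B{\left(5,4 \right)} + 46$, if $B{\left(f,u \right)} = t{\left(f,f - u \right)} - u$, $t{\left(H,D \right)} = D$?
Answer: $-149$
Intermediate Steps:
$U = 65$
$B{\left(f,u \right)} = f - 2 u$ ($B{\left(f,u \right)} = \left(f - u\right) - u = f - 2 u$)
$U B{\left(5,4 \right)} + 46 = 65 \left(5 - 8\right) + 46 = 65 \left(-3\right) + 46 = -195 + 46 = -149$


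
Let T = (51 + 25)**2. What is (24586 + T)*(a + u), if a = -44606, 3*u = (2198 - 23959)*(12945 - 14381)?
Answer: 944712962036/3 ≈ 3.1490e+11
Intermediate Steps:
T = 5776 (T = 76**2 = 5776)
u = 31248796/3 (u = ((2198 - 23959)*(12945 - 14381))/3 = (-21761*(-1436))/3 = (1/3)*31248796 = 31248796/3 ≈ 1.0416e+7)
(24586 + T)*(a + u) = (24586 + 5776)*(-44606 + 31248796/3) = 30362*(31114978/3) = 944712962036/3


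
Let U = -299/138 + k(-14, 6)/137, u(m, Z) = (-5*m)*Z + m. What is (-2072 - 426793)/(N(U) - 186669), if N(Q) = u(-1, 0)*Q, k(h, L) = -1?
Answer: 352527030/153440131 ≈ 2.2975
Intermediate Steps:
u(m, Z) = m - 5*Z*m (u(m, Z) = -5*Z*m + m = m - 5*Z*m)
U = -1787/822 (U = -299/138 - 1/137 = -299*1/138 - 1*1/137 = -13/6 - 1/137 = -1787/822 ≈ -2.1740)
N(Q) = -Q (N(Q) = (-(1 - 5*0))*Q = (-(1 + 0))*Q = (-1*1)*Q = -Q)
(-2072 - 426793)/(N(U) - 186669) = (-2072 - 426793)/(-1*(-1787/822) - 186669) = -428865/(1787/822 - 186669) = -428865/(-153440131/822) = -428865*(-822/153440131) = 352527030/153440131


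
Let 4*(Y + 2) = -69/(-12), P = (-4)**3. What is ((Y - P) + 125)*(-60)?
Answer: -45225/4 ≈ -11306.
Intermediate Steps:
P = -64
Y = -9/16 (Y = -2 + (-69/(-12))/4 = -2 + (-69*(-1/12))/4 = -2 + (1/4)*(23/4) = -2 + 23/16 = -9/16 ≈ -0.56250)
((Y - P) + 125)*(-60) = ((-9/16 - 1*(-64)) + 125)*(-60) = ((-9/16 + 64) + 125)*(-60) = (1015/16 + 125)*(-60) = (3015/16)*(-60) = -45225/4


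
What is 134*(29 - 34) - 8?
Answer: -678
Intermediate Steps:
134*(29 - 34) - 8 = 134*(-5) - 8 = -670 - 8 = -678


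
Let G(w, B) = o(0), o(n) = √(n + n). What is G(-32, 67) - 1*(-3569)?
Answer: 3569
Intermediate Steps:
o(n) = √2*√n (o(n) = √(2*n) = √2*√n)
G(w, B) = 0 (G(w, B) = √2*√0 = √2*0 = 0)
G(-32, 67) - 1*(-3569) = 0 - 1*(-3569) = 0 + 3569 = 3569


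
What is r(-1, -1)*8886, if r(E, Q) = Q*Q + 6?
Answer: 62202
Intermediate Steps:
r(E, Q) = 6 + Q² (r(E, Q) = Q² + 6 = 6 + Q²)
r(-1, -1)*8886 = (6 + (-1)²)*8886 = (6 + 1)*8886 = 7*8886 = 62202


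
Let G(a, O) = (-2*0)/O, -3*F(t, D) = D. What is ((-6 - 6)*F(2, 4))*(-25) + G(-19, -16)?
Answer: -400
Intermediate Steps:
F(t, D) = -D/3
G(a, O) = 0 (G(a, O) = 0/O = 0)
((-6 - 6)*F(2, 4))*(-25) + G(-19, -16) = ((-6 - 6)*(-⅓*4))*(-25) + 0 = -12*(-4/3)*(-25) + 0 = 16*(-25) + 0 = -400 + 0 = -400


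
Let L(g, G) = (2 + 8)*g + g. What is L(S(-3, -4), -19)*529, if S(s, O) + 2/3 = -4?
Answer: -81466/3 ≈ -27155.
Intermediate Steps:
S(s, O) = -14/3 (S(s, O) = -2/3 - 4 = -14/3)
L(g, G) = 11*g (L(g, G) = 10*g + g = 11*g)
L(S(-3, -4), -19)*529 = (11*(-14/3))*529 = -154/3*529 = -81466/3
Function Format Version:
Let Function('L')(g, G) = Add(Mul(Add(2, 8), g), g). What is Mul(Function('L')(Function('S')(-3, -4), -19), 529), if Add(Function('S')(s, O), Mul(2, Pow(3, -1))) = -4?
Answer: Rational(-81466, 3) ≈ -27155.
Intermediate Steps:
Function('S')(s, O) = Rational(-14, 3) (Function('S')(s, O) = Add(Rational(-2, 3), -4) = Rational(-14, 3))
Function('L')(g, G) = Mul(11, g) (Function('L')(g, G) = Add(Mul(10, g), g) = Mul(11, g))
Mul(Function('L')(Function('S')(-3, -4), -19), 529) = Mul(Mul(11, Rational(-14, 3)), 529) = Mul(Rational(-154, 3), 529) = Rational(-81466, 3)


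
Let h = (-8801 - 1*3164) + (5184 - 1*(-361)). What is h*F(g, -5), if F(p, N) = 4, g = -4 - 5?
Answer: -25680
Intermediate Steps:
g = -9
h = -6420 (h = (-8801 - 3164) + (5184 + 361) = -11965 + 5545 = -6420)
h*F(g, -5) = -6420*4 = -25680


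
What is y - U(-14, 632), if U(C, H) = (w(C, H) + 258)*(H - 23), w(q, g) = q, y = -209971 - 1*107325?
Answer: -465892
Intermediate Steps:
y = -317296 (y = -209971 - 107325 = -317296)
U(C, H) = (-23 + H)*(258 + C) (U(C, H) = (C + 258)*(H - 23) = (258 + C)*(-23 + H) = (-23 + H)*(258 + C))
y - U(-14, 632) = -317296 - (-5934 - 23*(-14) + 258*632 - 14*632) = -317296 - (-5934 + 322 + 163056 - 8848) = -317296 - 1*148596 = -317296 - 148596 = -465892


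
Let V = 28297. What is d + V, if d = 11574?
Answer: 39871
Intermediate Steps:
d + V = 11574 + 28297 = 39871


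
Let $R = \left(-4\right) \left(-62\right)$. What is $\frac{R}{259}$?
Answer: $\frac{248}{259} \approx 0.95753$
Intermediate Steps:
$R = 248$
$\frac{R}{259} = \frac{248}{259}$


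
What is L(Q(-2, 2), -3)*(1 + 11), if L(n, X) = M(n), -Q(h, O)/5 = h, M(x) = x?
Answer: 120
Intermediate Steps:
Q(h, O) = -5*h
L(n, X) = n
L(Q(-2, 2), -3)*(1 + 11) = (-5*(-2))*(1 + 11) = 10*12 = 120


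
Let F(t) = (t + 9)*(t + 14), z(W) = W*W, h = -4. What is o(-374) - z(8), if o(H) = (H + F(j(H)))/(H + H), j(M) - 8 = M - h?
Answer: -85171/374 ≈ -227.73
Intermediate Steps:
z(W) = W²
j(M) = 12 + M (j(M) = 8 + (M - 1*(-4)) = 8 + (M + 4) = 8 + (4 + M) = 12 + M)
F(t) = (9 + t)*(14 + t)
o(H) = (402 + (12 + H)² + 24*H)/(2*H) (o(H) = (H + (126 + (12 + H)² + 23*(12 + H)))/(H + H) = (H + (126 + (12 + H)² + (276 + 23*H)))/((2*H)) = (H + (402 + (12 + H)² + 23*H))*(1/(2*H)) = (402 + (12 + H)² + 24*H)*(1/(2*H)) = (402 + (12 + H)² + 24*H)/(2*H))
o(-374) - z(8) = (24 + (½)*(-374) + 273/(-374)) - 1*8² = (24 - 187 + 273*(-1/374)) - 1*64 = (24 - 187 - 273/374) - 64 = -61235/374 - 64 = -85171/374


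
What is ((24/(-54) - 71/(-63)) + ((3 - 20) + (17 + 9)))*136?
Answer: 82960/63 ≈ 1316.8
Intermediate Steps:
((24/(-54) - 71/(-63)) + ((3 - 20) + (17 + 9)))*136 = ((24*(-1/54) - 71*(-1/63)) + (-17 + 26))*136 = ((-4/9 + 71/63) + 9)*136 = (43/63 + 9)*136 = (610/63)*136 = 82960/63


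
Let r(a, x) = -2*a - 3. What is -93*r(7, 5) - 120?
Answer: 1461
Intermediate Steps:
r(a, x) = -3 - 2*a
-93*r(7, 5) - 120 = -93*(-3 - 2*7) - 120 = -93*(-3 - 14) - 120 = -93*(-17) - 120 = 1581 - 120 = 1461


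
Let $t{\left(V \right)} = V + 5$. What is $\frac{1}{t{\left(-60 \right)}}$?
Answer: $- \frac{1}{55} \approx -0.018182$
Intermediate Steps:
$t{\left(V \right)} = 5 + V$
$\frac{1}{t{\left(-60 \right)}} = \frac{1}{5 - 60} = \frac{1}{-55} = - \frac{1}{55}$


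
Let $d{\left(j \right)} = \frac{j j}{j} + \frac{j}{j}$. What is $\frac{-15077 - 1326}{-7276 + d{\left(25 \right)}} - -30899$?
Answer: $\frac{224034153}{7250} \approx 30901.0$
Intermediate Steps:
$d{\left(j \right)} = 1 + j$ ($d{\left(j \right)} = \frac{j^{2}}{j} + 1 = j + 1 = 1 + j$)
$\frac{-15077 - 1326}{-7276 + d{\left(25 \right)}} - -30899 = \frac{-15077 - 1326}{-7276 + \left(1 + 25\right)} - -30899 = - \frac{16403}{-7276 + 26} + 30899 = - \frac{16403}{-7250} + 30899 = \left(-16403\right) \left(- \frac{1}{7250}\right) + 30899 = \frac{16403}{7250} + 30899 = \frac{224034153}{7250}$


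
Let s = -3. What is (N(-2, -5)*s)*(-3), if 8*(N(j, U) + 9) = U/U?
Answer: -639/8 ≈ -79.875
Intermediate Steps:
N(j, U) = -71/8 (N(j, U) = -9 + (U/U)/8 = -9 + (1/8)*1 = -9 + 1/8 = -71/8)
(N(-2, -5)*s)*(-3) = -71/8*(-3)*(-3) = (213/8)*(-3) = -639/8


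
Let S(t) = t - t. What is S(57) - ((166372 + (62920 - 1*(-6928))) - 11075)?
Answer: -225145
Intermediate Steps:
S(t) = 0
S(57) - ((166372 + (62920 - 1*(-6928))) - 11075) = 0 - ((166372 + (62920 - 1*(-6928))) - 11075) = 0 - ((166372 + (62920 + 6928)) - 11075) = 0 - ((166372 + 69848) - 11075) = 0 - (236220 - 11075) = 0 - 1*225145 = 0 - 225145 = -225145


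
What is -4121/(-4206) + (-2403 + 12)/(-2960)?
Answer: 11127353/6224880 ≈ 1.7876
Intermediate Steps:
-4121/(-4206) + (-2403 + 12)/(-2960) = -4121*(-1/4206) - 2391*(-1/2960) = 4121/4206 + 2391/2960 = 11127353/6224880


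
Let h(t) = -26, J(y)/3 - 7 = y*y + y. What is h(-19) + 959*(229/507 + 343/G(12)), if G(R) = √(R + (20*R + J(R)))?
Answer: 206429/507 + 328937*√741/741 ≈ 12491.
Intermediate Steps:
J(y) = 21 + 3*y + 3*y² (J(y) = 21 + 3*(y*y + y) = 21 + 3*(y² + y) = 21 + 3*(y + y²) = 21 + (3*y + 3*y²) = 21 + 3*y + 3*y²)
G(R) = √(21 + 3*R² + 24*R) (G(R) = √(R + (20*R + (21 + 3*R + 3*R²))) = √(R + (21 + 3*R² + 23*R)) = √(21 + 3*R² + 24*R))
h(-19) + 959*(229/507 + 343/G(12)) = -26 + 959*(229/507 + 343/(√(21 + 3*12² + 24*12))) = -26 + 959*(229*(1/507) + 343/(√(21 + 3*144 + 288))) = -26 + 959*(229/507 + 343/(√(21 + 432 + 288))) = -26 + 959*(229/507 + 343/(√741)) = -26 + 959*(229/507 + 343*(√741/741)) = -26 + 959*(229/507 + 343*√741/741) = -26 + (219611/507 + 328937*√741/741) = 206429/507 + 328937*√741/741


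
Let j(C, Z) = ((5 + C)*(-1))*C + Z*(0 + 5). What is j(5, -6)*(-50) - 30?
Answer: 3970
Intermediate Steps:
j(C, Z) = 5*Z + C*(-5 - C) (j(C, Z) = (-5 - C)*C + Z*5 = C*(-5 - C) + 5*Z = 5*Z + C*(-5 - C))
j(5, -6)*(-50) - 30 = (-1*5**2 - 5*5 + 5*(-6))*(-50) - 30 = (-1*25 - 25 - 30)*(-50) - 30 = (-25 - 25 - 30)*(-50) - 30 = -80*(-50) - 30 = 4000 - 30 = 3970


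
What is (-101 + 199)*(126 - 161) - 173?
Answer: -3603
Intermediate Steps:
(-101 + 199)*(126 - 161) - 173 = 98*(-35) - 173 = -3430 - 173 = -3603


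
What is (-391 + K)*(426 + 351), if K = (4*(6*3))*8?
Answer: 143745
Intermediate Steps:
K = 576 (K = (4*18)*8 = 72*8 = 576)
(-391 + K)*(426 + 351) = (-391 + 576)*(426 + 351) = 185*777 = 143745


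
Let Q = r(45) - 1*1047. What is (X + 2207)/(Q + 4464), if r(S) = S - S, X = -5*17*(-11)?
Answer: 3142/3417 ≈ 0.91952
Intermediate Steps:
X = 935 (X = -85*(-11) = 935)
r(S) = 0
Q = -1047 (Q = 0 - 1*1047 = 0 - 1047 = -1047)
(X + 2207)/(Q + 4464) = (935 + 2207)/(-1047 + 4464) = 3142/3417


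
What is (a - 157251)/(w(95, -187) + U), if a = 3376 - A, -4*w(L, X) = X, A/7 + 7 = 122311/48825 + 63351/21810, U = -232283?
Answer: 3120867001198/4710517529625 ≈ 0.66253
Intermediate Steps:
A = -112893151/10141650 (A = -49 + 7*(122311/48825 + 63351/21810) = -49 + 7*(122311*(1/48825) + 63351*(1/21810)) = -49 + 7*(17473/6975 + 21117/7270) = -49 + 7*(54863957/10141650) = -49 + 384047699/10141650 = -112893151/10141650 ≈ -11.132)
w(L, X) = -X/4
a = 34351103551/10141650 (a = 3376 - 1*(-112893151/10141650) = 3376 + 112893151/10141650 = 34351103551/10141650 ≈ 3387.1)
(a - 157251)/(w(95, -187) + U) = (34351103551/10141650 - 157251)/(-1/4*(-187) - 232283) = -1560433500599/(10141650*(187/4 - 232283)) = -1560433500599/(10141650*(-928945/4)) = -1560433500599/10141650*(-4/928945) = 3120867001198/4710517529625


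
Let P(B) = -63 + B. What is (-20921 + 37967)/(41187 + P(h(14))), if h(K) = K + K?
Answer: 8523/20576 ≈ 0.41422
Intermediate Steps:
h(K) = 2*K
(-20921 + 37967)/(41187 + P(h(14))) = (-20921 + 37967)/(41187 + (-63 + 2*14)) = 17046/(41187 + (-63 + 28)) = 17046/(41187 - 35) = 17046/41152 = 17046*(1/41152) = 8523/20576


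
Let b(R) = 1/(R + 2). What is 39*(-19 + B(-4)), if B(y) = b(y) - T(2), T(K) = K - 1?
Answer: -1599/2 ≈ -799.50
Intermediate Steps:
b(R) = 1/(2 + R)
T(K) = -1 + K
B(y) = -1 + 1/(2 + y) (B(y) = 1/(2 + y) - (-1 + 2) = 1/(2 + y) - 1*1 = 1/(2 + y) - 1 = -1 + 1/(2 + y))
39*(-19 + B(-4)) = 39*(-19 + (-1 - 1*(-4))/(2 - 4)) = 39*(-19 + (-1 + 4)/(-2)) = 39*(-19 - ½*3) = 39*(-19 - 3/2) = 39*(-41/2) = -1599/2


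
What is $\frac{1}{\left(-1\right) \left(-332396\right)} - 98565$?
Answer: $- \frac{32762611739}{332396} \approx -98565.0$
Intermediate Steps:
$\frac{1}{\left(-1\right) \left(-332396\right)} - 98565 = \frac{1}{332396} - 98565 = - \frac{32762611739}{332396}$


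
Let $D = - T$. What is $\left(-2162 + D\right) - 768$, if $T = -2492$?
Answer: $-438$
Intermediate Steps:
$D = 2492$ ($D = \left(-1\right) \left(-2492\right) = 2492$)
$\left(-2162 + D\right) - 768 = \left(-2162 + 2492\right) - 768 = 330 - 768 = -438$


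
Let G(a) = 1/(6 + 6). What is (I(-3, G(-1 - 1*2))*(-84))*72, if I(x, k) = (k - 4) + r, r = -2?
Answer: 35784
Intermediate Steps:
G(a) = 1/12
I(x, k) = -6 + k (I(x, k) = (k - 4) - 2 = (-4 + k) - 2 = -6 + k)
(I(-3, G(-1 - 1*2))*(-84))*72 = ((-6 + 1/12)*(-84))*72 = -71/12*(-84)*72 = 497*72 = 35784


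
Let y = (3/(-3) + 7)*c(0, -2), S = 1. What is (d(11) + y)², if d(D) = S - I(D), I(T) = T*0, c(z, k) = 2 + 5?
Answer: 1849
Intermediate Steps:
c(z, k) = 7
I(T) = 0
d(D) = 1 (d(D) = 1 - 1*0 = 1 + 0 = 1)
y = 42 (y = (3/(-3) + 7)*7 = (3*(-⅓) + 7)*7 = (-1 + 7)*7 = 6*7 = 42)
(d(11) + y)² = (1 + 42)² = 43² = 1849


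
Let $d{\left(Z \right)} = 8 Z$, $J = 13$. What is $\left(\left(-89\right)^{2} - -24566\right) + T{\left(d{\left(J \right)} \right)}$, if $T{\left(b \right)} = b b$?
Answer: $43303$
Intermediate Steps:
$T{\left(b \right)} = b^{2}$
$\left(\left(-89\right)^{2} - -24566\right) + T{\left(d{\left(J \right)} \right)} = \left(\left(-89\right)^{2} - -24566\right) + \left(8 \cdot 13\right)^{2} = \left(7921 + 24566\right) + 104^{2} = 32487 + 10816 = 43303$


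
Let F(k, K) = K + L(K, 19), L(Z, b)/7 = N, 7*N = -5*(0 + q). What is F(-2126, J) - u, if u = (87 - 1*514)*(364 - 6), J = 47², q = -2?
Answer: 155085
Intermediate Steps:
J = 2209
N = 10/7 (N = (-5*(0 - 2))/7 = (-5*(-2))/7 = (⅐)*10 = 10/7 ≈ 1.4286)
L(Z, b) = 10 (L(Z, b) = 7*(10/7) = 10)
F(k, K) = 10 + K (F(k, K) = K + 10 = 10 + K)
u = -152866 (u = (87 - 514)*358 = -427*358 = -152866)
F(-2126, J) - u = (10 + 2209) - 1*(-152866) = 2219 + 152866 = 155085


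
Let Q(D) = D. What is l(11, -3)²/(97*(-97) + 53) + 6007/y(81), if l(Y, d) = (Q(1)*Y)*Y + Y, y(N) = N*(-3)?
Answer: -15108881/568377 ≈ -26.582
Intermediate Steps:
y(N) = -3*N
l(Y, d) = Y + Y² (l(Y, d) = (1*Y)*Y + Y = Y*Y + Y = Y² + Y = Y + Y²)
l(11, -3)²/(97*(-97) + 53) + 6007/y(81) = (11*(1 + 11))²/(97*(-97) + 53) + 6007/((-3*81)) = (11*12)²/(-9409 + 53) + 6007/(-243) = 132²/(-9356) + 6007*(-1/243) = 17424*(-1/9356) - 6007/243 = -4356/2339 - 6007/243 = -15108881/568377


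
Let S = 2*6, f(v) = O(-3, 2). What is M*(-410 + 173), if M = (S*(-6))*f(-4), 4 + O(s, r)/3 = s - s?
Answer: -204768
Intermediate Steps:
O(s, r) = -12 (O(s, r) = -12 + 3*(s - s) = -12 + 3*0 = -12 + 0 = -12)
f(v) = -12
S = 12
M = 864 (M = (12*(-6))*(-12) = -72*(-12) = 864)
M*(-410 + 173) = 864*(-410 + 173) = 864*(-237) = -204768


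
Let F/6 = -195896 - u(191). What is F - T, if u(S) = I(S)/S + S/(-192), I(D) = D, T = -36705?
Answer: -36437473/32 ≈ -1.1387e+6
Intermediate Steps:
u(S) = 1 - S/192 (u(S) = S/S + S/(-192) = 1 + S*(-1/192) = 1 - S/192)
F = -37612033/32 (F = 6*(-195896 - (1 - 1/192*191)) = 6*(-195896 - (1 - 191/192)) = 6*(-195896 - 1*1/192) = 6*(-195896 - 1/192) = 6*(-37612033/192) = -37612033/32 ≈ -1.1754e+6)
F - T = -37612033/32 - 1*(-36705) = -37612033/32 + 36705 = -36437473/32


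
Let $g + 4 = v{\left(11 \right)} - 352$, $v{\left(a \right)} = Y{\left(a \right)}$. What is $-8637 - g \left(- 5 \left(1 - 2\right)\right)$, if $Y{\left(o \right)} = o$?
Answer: $-6912$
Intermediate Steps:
$v{\left(a \right)} = a$
$g = -345$ ($g = -4 + \left(11 - 352\right) = -4 - 341 = -345$)
$-8637 - g \left(- 5 \left(1 - 2\right)\right) = -8637 - - 345 \left(- 5 \left(1 - 2\right)\right) = -8637 - - 345 \left(\left(-5\right) \left(-1\right)\right) = -8637 - \left(-345\right) 5 = -8637 - -1725 = -8637 + 1725 = -6912$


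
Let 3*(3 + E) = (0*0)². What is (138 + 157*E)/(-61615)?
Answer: 333/61615 ≈ 0.0054045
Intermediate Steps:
E = -3 (E = -3 + (0*0)²/3 = -3 + (⅓)*0² = -3 + (⅓)*0 = -3 + 0 = -3)
(138 + 157*E)/(-61615) = (138 + 157*(-3))/(-61615) = (138 - 471)*(-1/61615) = -333*(-1/61615) = 333/61615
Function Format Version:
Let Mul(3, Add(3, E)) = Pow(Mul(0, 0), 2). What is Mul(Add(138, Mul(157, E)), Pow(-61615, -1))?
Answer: Rational(333, 61615) ≈ 0.0054045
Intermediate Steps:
E = -3 (E = Add(-3, Mul(Rational(1, 3), Pow(Mul(0, 0), 2))) = Add(-3, Mul(Rational(1, 3), Pow(0, 2))) = Add(-3, Mul(Rational(1, 3), 0)) = Add(-3, 0) = -3)
Mul(Add(138, Mul(157, E)), Pow(-61615, -1)) = Mul(Add(138, Mul(157, -3)), Pow(-61615, -1)) = Mul(Add(138, -471), Rational(-1, 61615)) = Mul(-333, Rational(-1, 61615)) = Rational(333, 61615)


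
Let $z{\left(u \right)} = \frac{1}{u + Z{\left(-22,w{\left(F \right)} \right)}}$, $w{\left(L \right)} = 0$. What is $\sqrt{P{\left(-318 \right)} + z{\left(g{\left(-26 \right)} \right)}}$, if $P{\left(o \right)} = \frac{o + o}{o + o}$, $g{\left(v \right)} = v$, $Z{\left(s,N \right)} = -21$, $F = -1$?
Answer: $\frac{\sqrt{2162}}{47} \approx 0.9893$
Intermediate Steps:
$z{\left(u \right)} = \frac{1}{-21 + u}$ ($z{\left(u \right)} = \frac{1}{u - 21} = \frac{1}{-21 + u}$)
$P{\left(o \right)} = 1$ ($P{\left(o \right)} = \frac{2 o}{2 o} = 2 o \frac{1}{2 o} = 1$)
$\sqrt{P{\left(-318 \right)} + z{\left(g{\left(-26 \right)} \right)}} = \sqrt{1 + \frac{1}{-21 - 26}} = \sqrt{1 + \frac{1}{-47}} = \sqrt{1 - \frac{1}{47}} = \sqrt{\frac{46}{47}} = \frac{\sqrt{2162}}{47}$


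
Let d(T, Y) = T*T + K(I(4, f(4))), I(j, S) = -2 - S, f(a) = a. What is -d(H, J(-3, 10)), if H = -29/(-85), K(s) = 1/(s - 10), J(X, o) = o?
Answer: -6231/115600 ≈ -0.053901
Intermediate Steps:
K(s) = 1/(-10 + s)
H = 29/85 (H = -29*(-1/85) = 29/85 ≈ 0.34118)
d(T, Y) = -1/16 + T**2 (d(T, Y) = T*T + 1/(-10 + (-2 - 1*4)) = T**2 + 1/(-10 + (-2 - 4)) = T**2 + 1/(-10 - 6) = T**2 + 1/(-16) = T**2 - 1/16 = -1/16 + T**2)
-d(H, J(-3, 10)) = -(-1/16 + (29/85)**2) = -(-1/16 + 841/7225) = -1*6231/115600 = -6231/115600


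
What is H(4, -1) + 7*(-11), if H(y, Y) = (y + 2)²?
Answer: -41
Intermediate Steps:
H(y, Y) = (2 + y)²
H(4, -1) + 7*(-11) = (2 + 4)² + 7*(-11) = 6² - 77 = 36 - 77 = -41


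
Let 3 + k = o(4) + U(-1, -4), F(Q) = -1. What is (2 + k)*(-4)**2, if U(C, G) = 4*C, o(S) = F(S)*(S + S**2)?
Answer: -400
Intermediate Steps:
o(S) = -S - S**2 (o(S) = -(S + S**2) = -S - S**2)
k = -27 (k = -3 + (-1*4*(1 + 4) + 4*(-1)) = -3 + (-1*4*5 - 4) = -3 + (-20 - 4) = -3 - 24 = -27)
(2 + k)*(-4)**2 = (2 - 27)*(-4)**2 = -25*16 = -400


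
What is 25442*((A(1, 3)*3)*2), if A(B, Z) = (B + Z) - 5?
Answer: -152652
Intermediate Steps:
A(B, Z) = -5 + B + Z
25442*((A(1, 3)*3)*2) = 25442*(((-5 + 1 + 3)*3)*2) = 25442*(-1*3*2) = 25442*(-3*2) = 25442*(-6) = -152652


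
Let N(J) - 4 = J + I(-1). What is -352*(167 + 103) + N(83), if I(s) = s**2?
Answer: -94952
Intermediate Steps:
N(J) = 5 + J (N(J) = 4 + (J + (-1)**2) = 4 + (J + 1) = 4 + (1 + J) = 5 + J)
-352*(167 + 103) + N(83) = -352*(167 + 103) + (5 + 83) = -352*270 + 88 = -95040 + 88 = -94952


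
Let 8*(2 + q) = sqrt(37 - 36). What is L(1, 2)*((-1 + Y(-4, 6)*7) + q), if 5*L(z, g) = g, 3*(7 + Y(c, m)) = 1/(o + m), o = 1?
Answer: -1237/60 ≈ -20.617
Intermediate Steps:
q = -15/8 (q = -2 + sqrt(37 - 36)/8 = -2 + sqrt(1)/8 = -2 + (1/8)*1 = -2 + 1/8 = -15/8 ≈ -1.8750)
Y(c, m) = -7 + 1/(3*(1 + m))
L(z, g) = g/5
L(1, 2)*((-1 + Y(-4, 6)*7) + q) = ((1/5)*2)*((-1 + ((-20 - 21*6)/(3*(1 + 6)))*7) - 15/8) = 2*((-1 + ((1/3)*(-20 - 126)/7)*7) - 15/8)/5 = 2*((-1 + ((1/3)*(1/7)*(-146))*7) - 15/8)/5 = 2*((-1 - 146/21*7) - 15/8)/5 = 2*((-1 - 146/3) - 15/8)/5 = 2*(-149/3 - 15/8)/5 = (2/5)*(-1237/24) = -1237/60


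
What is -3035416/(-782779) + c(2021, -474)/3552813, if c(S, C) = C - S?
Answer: 10782312391603/2781067407327 ≈ 3.8770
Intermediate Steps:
-3035416/(-782779) + c(2021, -474)/3552813 = -3035416/(-782779) + (-474 - 1*2021)/3552813 = -3035416*(-1/782779) + (-474 - 2021)*(1/3552813) = 3035416/782779 - 2495*1/3552813 = 3035416/782779 - 2495/3552813 = 10782312391603/2781067407327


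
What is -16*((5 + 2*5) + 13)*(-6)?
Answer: 2688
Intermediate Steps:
-16*((5 + 2*5) + 13)*(-6) = -16*((5 + 10) + 13)*(-6) = -16*(15 + 13)*(-6) = -16*28*(-6) = -448*(-6) = 2688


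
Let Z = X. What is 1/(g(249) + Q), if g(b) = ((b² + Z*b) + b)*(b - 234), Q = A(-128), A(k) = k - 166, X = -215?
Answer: 1/130431 ≈ 7.6669e-6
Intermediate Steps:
Z = -215
A(k) = -166 + k
Q = -294 (Q = -166 - 128 = -294)
g(b) = (-234 + b)*(b² - 214*b) (g(b) = ((b² - 215*b) + b)*(b - 234) = (b² - 214*b)*(-234 + b) = (-234 + b)*(b² - 214*b))
1/(g(249) + Q) = 1/(249*(50076 + 249² - 448*249) - 294) = 1/(249*(50076 + 62001 - 111552) - 294) = 1/(249*525 - 294) = 1/(130725 - 294) = 1/130431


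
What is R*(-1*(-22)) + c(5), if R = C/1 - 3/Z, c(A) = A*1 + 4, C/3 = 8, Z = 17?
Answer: 9063/17 ≈ 533.12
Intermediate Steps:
C = 24 (C = 3*8 = 24)
c(A) = 4 + A (c(A) = A + 4 = 4 + A)
R = 405/17 (R = 24/1 - 3/17 = 24*1 - 3*1/17 = 24 - 3/17 = 405/17 ≈ 23.824)
R*(-1*(-22)) + c(5) = 405*(-1*(-22))/17 + (4 + 5) = (405/17)*22 + 9 = 8910/17 + 9 = 9063/17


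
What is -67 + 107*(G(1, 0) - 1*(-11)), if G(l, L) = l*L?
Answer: 1110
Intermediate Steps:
G(l, L) = L*l
-67 + 107*(G(1, 0) - 1*(-11)) = -67 + 107*(0*1 - 1*(-11)) = -67 + 107*(0 + 11) = -67 + 107*11 = -67 + 1177 = 1110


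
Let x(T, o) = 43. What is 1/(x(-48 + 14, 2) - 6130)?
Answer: -1/6087 ≈ -0.00016428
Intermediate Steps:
1/(x(-48 + 14, 2) - 6130) = 1/(43 - 6130) = 1/(-6087) = -1/6087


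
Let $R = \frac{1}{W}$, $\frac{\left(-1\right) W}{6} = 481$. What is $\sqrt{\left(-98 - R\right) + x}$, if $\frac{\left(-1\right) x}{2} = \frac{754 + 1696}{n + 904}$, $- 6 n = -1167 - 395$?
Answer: $\frac{i \sqrt{211972212925122}}{1440114} \approx 10.11 i$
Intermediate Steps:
$n = \frac{781}{3}$ ($n = - \frac{-1167 - 395}{6} = \left(- \frac{1}{6}\right) \left(-1562\right) = \frac{781}{3} \approx 260.33$)
$W = -2886$ ($W = \left(-6\right) 481 = -2886$)
$R = - \frac{1}{2886}$ ($R = \frac{1}{-2886} = - \frac{1}{2886} \approx -0.0003465$)
$x = - \frac{2100}{499}$ ($x = - 2 \frac{754 + 1696}{\frac{781}{3} + 904} = - 2 \frac{2450}{\frac{3493}{3}} = - 2 \cdot 2450 \cdot \frac{3}{3493} = \left(-2\right) \frac{1050}{499} = - \frac{2100}{499} \approx -4.2084$)
$\sqrt{\left(-98 - R\right) + x} = \sqrt{\left(-98 - - \frac{1}{2886}\right) - \frac{2100}{499}} = \sqrt{\left(-98 + \frac{1}{2886}\right) - \frac{2100}{499}} = \sqrt{- \frac{282827}{2886} - \frac{2100}{499}} = \sqrt{- \frac{147191273}{1440114}} = \frac{i \sqrt{211972212925122}}{1440114}$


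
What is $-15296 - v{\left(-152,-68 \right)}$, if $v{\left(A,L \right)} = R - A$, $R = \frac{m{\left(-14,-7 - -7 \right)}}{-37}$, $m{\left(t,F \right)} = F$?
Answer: $-15448$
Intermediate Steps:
$R = 0$ ($R = \frac{-7 - -7}{-37} = \left(-7 + 7\right) \left(- \frac{1}{37}\right) = 0 \left(- \frac{1}{37}\right) = 0$)
$v{\left(A,L \right)} = - A$ ($v{\left(A,L \right)} = 0 - A = - A$)
$-15296 - v{\left(-152,-68 \right)} = -15296 - \left(-1\right) \left(-152\right) = -15296 - 152 = -15448$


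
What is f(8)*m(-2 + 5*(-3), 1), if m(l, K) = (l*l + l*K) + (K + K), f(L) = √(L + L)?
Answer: 1096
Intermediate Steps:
f(L) = √2*√L (f(L) = √(2*L) = √2*√L)
m(l, K) = l² + 2*K + K*l (m(l, K) = (l² + K*l) + 2*K = l² + 2*K + K*l)
f(8)*m(-2 + 5*(-3), 1) = (√2*√8)*((-2 + 5*(-3))² + 2*1 + 1*(-2 + 5*(-3))) = (√2*(2*√2))*((-2 - 15)² + 2 + 1*(-2 - 15)) = 4*((-17)² + 2 + 1*(-17)) = 4*(289 + 2 - 17) = 4*274 = 1096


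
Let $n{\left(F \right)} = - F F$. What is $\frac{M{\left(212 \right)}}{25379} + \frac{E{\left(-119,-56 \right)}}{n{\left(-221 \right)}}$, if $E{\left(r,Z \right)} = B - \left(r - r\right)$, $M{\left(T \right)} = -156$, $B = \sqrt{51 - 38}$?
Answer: $- \frac{156}{25379} - \frac{\sqrt{13}}{48841} \approx -0.0062206$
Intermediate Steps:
$B = \sqrt{13} \approx 3.6056$
$E{\left(r,Z \right)} = \sqrt{13}$ ($E{\left(r,Z \right)} = \sqrt{13} - \left(r - r\right) = \sqrt{13} - 0 = \sqrt{13} + 0 = \sqrt{13}$)
$n{\left(F \right)} = - F^{2}$
$\frac{M{\left(212 \right)}}{25379} + \frac{E{\left(-119,-56 \right)}}{n{\left(-221 \right)}} = - \frac{156}{25379} + \frac{\sqrt{13}}{\left(-1\right) \left(-221\right)^{2}} = \left(-156\right) \frac{1}{25379} + \frac{\sqrt{13}}{\left(-1\right) 48841} = - \frac{156}{25379} + \frac{\sqrt{13}}{-48841} = - \frac{156}{25379} + \sqrt{13} \left(- \frac{1}{48841}\right) = - \frac{156}{25379} - \frac{\sqrt{13}}{48841}$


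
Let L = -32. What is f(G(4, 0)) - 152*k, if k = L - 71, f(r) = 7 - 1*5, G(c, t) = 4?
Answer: 15658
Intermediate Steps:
f(r) = 2 (f(r) = 7 - 5 = 2)
k = -103 (k = -32 - 71 = -103)
f(G(4, 0)) - 152*k = 2 - 152*(-103) = 2 + 15656 = 15658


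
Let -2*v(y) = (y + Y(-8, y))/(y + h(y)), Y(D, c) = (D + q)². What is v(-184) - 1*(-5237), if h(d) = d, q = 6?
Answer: 963563/184 ≈ 5236.8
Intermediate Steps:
Y(D, c) = (6 + D)² (Y(D, c) = (D + 6)² = (6 + D)²)
v(y) = -(4 + y)/(4*y) (v(y) = -(y + (6 - 8)²)/(2*(y + y)) = -(y + (-2)²)/(2*(2*y)) = -(y + 4)*1/(2*y)/2 = -(4 + y)*1/(2*y)/2 = -(4 + y)/(4*y))
v(-184) - 1*(-5237) = (¼)*(-4 - 1*(-184))/(-184) - 1*(-5237) = (¼)*(-1/184)*(-4 + 184) + 5237 = (¼)*(-1/184)*180 + 5237 = -45/184 + 5237 = 963563/184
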